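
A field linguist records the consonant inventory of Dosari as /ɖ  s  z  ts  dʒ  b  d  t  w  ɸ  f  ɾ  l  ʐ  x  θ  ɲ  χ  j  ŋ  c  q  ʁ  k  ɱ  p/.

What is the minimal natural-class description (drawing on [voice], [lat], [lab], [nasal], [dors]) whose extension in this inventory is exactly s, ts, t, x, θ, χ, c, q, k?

[−voice, −lab]

/s, ts, t, x, θ, χ, c, q, k/ are all [−voice], [−labial], and no other segment in the inventory matches both values. Dropping any one of them over-generates: [−labial] alone would also admit /ɖ, z, dʒ, d, …/; [−voice] alone would also admit /ɸ, f, p/. No other single listed feature picks out exactly this set either, so fewer than two features will not do.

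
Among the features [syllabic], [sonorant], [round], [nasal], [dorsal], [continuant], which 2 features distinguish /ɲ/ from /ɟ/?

The two segments share [−syllabic], [−round], [+dorsal], [−continuant]. The only features from the list on which they differ: /ɲ/ is [+sonorant] while /ɟ/ is [−sonorant]; /ɲ/ is [+nasal] while /ɟ/ is [−nasal].

[sonorant], [nasal]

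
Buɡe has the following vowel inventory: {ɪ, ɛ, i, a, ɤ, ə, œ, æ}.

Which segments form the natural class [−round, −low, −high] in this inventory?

Among the inventory, the [−round] segments are /ɪ, ɛ, i, a, ɤ, ə, æ/.
Intersecting with [−low] gives /ɪ, ɛ, i, ɤ, ə/.
Intersecting with [−high] leaves /ɛ, ɤ, ə/.

ɛ, ɤ, ə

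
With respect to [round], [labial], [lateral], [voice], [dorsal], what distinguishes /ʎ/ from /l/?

/ʎ/ is the palatal lateral approximant and /l/ is the alveolar lateral approximant. Both are [−round], [−labial], [+lateral], [+voice]. /ʎ/ is [+dorsal] while /l/ is [−dorsal], so the distinguishing feature is [dorsal].

[dorsal]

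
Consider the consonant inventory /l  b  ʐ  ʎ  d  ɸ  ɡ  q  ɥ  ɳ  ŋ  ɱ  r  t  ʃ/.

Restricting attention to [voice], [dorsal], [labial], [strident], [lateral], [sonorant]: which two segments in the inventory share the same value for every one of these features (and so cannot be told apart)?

Both /ɳ/ and /r/ are [+voice], [−dorsal], [−labial], [−strident], [−lateral], [+sonorant]. Since the list omits [nasal], [continuant] and [anterior] — which do distinguish the retroflex nasal from the alveolar trill — this pair collapses; all other pairs remain distinct.

ɳ, r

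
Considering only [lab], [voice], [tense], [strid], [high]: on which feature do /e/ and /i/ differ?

[high]

/e/ is the mid front unrounded tense vowel and /i/ is the high front unrounded tense vowel. Both are [-labial], [+voice], [+tense], [-strident]. /e/ is [-high] while /i/ is [+high], so the distinguishing feature is [high].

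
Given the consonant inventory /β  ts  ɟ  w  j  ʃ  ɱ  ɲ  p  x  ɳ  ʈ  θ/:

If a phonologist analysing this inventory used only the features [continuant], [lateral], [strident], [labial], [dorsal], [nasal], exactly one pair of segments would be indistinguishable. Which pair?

j, x

Both /j/ and /x/ are [+continuant], [−lateral], [−strident], [−labial], [+dorsal], [−nasal]. Since the list omits [sonorant], [voice] and [back] — which do distinguish the palatal glide from the voiceless velar fricative — this pair collapses; all other pairs remain distinct.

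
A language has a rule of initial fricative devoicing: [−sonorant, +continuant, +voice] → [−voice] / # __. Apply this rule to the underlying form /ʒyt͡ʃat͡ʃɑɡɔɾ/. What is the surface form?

Only the initial segment /ʒ/ is both word-initial and matches the structural description. It is a voiced postalveolar fricative, so [−sonorant, +continuant, +voice] holds; changing it to [−voice] with all other features held fixed yields /ʃ/ (voiceless postalveolar fricative). No other segment meets both the structural description and the environment, so the output is [ʃyt͡ʃat͡ʃɑɡɔɾ].

[ʃyt͡ʃat͡ʃɑɡɔɾ]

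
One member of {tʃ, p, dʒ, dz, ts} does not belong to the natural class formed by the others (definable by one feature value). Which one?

The remaining segments after removing /p/ share [+delayed release]; /p/ (voiceless bilabial stop) is [−delayed release]. For every other candidate removal, the leftover set fails to share any single feature value that the removed segment lacks.

p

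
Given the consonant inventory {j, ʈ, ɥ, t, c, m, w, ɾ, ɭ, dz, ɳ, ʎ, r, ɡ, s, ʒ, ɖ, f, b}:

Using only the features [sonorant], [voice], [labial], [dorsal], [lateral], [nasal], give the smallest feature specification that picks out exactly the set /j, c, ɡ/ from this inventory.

[-lateral, -labial, +dorsal]

/j, c, ɡ/ are all [-lateral], [-labial], [+dorsal], and no other segment in the inventory matches all three values. Dropping any one of them over-generates: [-labial, +dorsal] alone would also admit /ʎ/; [-lateral, +dorsal] alone would also admit /ɥ, w/; [-lateral, -labial] alone would also admit /ʈ, t, ɾ, dz, …/. No other combination of two listed features picks out exactly this set either, so fewer than three features will not do.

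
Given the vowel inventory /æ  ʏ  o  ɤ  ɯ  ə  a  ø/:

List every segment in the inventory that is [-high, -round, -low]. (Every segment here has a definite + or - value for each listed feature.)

ɤ, ə

Among the inventory, the [-high] segments are /æ, o, ɤ, ə, a, ø/.
Among these, [-round] gives /æ, ɤ, ə, a/.
Of those, [-low] leaves /ɤ, ə/.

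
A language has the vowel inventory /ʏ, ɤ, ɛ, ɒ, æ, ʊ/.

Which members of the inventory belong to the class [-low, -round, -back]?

ɛ

Among the inventory, the [-low] segments are /ʏ, ɤ, ɛ, ʊ/.
Of those, [-round] gives /ɤ, ɛ/.
Of those, [-back] leaves /ɛ/.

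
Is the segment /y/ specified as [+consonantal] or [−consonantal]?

[−consonantal]

As the high front rounded tense vowel, /y/ is [−consonantal].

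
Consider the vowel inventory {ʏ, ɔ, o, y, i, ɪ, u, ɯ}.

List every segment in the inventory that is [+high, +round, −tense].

Checking each segment against [+high], [+round], [−tense]: /ʏ/ (high front rounded lax vowel) satisfies every feature; every other segment in the inventory fails at least one.

ʏ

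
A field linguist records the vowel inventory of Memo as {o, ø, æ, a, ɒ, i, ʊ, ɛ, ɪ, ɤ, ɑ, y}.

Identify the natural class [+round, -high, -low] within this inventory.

o, ø

Checking each segment against [+round], [-high], [-low]: /o/ (mid back rounded tense vowel), /ø/ (mid front rounded tense vowel) satisfy every feature; every other segment in the inventory fails at least one.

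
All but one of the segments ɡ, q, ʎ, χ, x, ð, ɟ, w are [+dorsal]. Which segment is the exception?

/q, ʎ, w, ɟ, ɡ, χ, x/ are all [+dorsal]; /ð/ (voiced dental fricative) is [-dorsal].

ð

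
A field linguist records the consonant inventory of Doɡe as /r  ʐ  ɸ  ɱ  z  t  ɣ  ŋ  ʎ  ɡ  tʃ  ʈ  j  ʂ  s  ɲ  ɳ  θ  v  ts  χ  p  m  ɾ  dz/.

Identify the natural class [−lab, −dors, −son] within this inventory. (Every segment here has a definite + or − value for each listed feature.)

The [−labial] segments are /r, ʐ, z, t, ɣ, ŋ, ʎ, ɡ, tʃ, ʈ, j, ʂ, s, ɲ, ɳ, θ, ts, χ, ɾ, dz/.
Within that set, [−dorsal] gives /r, ʐ, z, t, tʃ, ʈ, ʂ, s, ɳ, θ, ts, ɾ, dz/.
Among these, [−sonorant] leaves /ʐ, z, t, tʃ, ʈ, ʂ, s, θ, ts, dz/.

ʐ, z, t, tʃ, ʈ, ʂ, s, θ, ts, dz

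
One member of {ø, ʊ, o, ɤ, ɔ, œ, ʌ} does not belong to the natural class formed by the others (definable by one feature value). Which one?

The remaining segments after removing /ʊ/ share [−high]; /ʊ/ (high back rounded lax vowel) is [+high]. For every other candidate removal, the leftover set fails to share any single feature value that the removed segment lacks.

ʊ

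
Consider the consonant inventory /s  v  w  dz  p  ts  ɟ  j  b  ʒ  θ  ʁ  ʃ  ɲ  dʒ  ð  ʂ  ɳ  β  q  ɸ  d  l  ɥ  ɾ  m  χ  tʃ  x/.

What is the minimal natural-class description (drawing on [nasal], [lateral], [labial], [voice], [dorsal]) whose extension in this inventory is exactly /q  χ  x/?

Every target segment is [−voice], [+dorsal]; each remaining inventory member fails at least one of these. Each conjunct is needed — [+dorsal] alone would also admit /w, ɟ, j, ʁ, …/; [−voice] alone would also admit /s, p, ts, θ, …/ — and no other single listed feature has exactly this extension, so two is the minimum.

[−voice, +dorsal]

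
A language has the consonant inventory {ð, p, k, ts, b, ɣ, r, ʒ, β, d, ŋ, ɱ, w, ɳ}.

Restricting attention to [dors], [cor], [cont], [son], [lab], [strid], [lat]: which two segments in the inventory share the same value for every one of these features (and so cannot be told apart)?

p, b

Both /p/ and /b/ are [−dorsal], [−coronal], [−continuant], [−sonorant], [+labial], [−strident], [−lateral]. Since the list omits [voice] — which does distinguish the voiceless bilabial stop from the voiced bilabial stop — this pair collapses; all other pairs remain distinct.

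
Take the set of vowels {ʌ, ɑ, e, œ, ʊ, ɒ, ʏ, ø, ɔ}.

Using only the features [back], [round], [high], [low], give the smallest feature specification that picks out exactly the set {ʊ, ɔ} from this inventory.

The class [−low], [+back], [+round] has exactly /ʊ, ɔ/ as its extension in this inventory. No smaller conjunction from the listed features achieves this: [+back, +round] alone would also admit /ɒ/; [−low, +round] alone would also admit /œ, ʏ, ø/; [−low, +back] alone would also admit /ʌ/; and checking the remaining two-feature bundles turns up none with this extension.

[−low, +back, +round]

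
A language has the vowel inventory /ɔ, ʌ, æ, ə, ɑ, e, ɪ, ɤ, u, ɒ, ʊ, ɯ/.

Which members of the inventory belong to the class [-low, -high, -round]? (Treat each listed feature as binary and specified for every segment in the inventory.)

Eliminate segments failing any feature: /ɔ/ is [+round]; /æ, ɑ, ɒ/ are [+low]; /ɪ, u, ʊ, ɯ/ are [+high]. The remaining /ʌ, ə, e, ɤ/ satisfy [-low], [-high], [-round].

ʌ, ə, e, ɤ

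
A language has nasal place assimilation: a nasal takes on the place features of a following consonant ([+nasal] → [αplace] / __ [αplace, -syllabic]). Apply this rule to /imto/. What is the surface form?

[into]

In /imto/, the nasal /m/ precedes /t/, which is [+coronal]. The nasal assimilates in place, becoming the [+coronal] nasal /n/. The surface form is [into].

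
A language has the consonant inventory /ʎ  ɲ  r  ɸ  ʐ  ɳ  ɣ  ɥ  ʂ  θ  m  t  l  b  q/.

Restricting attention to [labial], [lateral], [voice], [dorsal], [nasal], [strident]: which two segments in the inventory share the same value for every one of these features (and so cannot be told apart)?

t, θ

On the given features, /t/ and /θ/ have an identical profile: [−labial], [−lateral], [−voice], [−dorsal], [−nasal], [−strident]. No other two segments in the inventory coincide on all 6 features. (They do differ in [continuant] and [distributed], which are not among the given features.)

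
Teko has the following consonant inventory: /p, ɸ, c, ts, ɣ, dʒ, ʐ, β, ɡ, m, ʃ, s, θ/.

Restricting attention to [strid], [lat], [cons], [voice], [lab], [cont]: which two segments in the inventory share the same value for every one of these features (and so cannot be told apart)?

/ʃ/ (voiceless postalveolar fricative) and /s/ (voiceless alveolar fricative) are both [+strident], [-lateral], [+consonantal], [-voice], [-labial], [+continuant], so none of the listed features separates them. (They do differ in [anterior] and [distributed], which are not among the given features.) Every other pair in the inventory differs on at least one listed feature.

ʃ, s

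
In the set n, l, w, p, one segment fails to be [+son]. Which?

p

/n, l, w/ are all [+sonorant]; /p/ (voiceless bilabial stop) is [−sonorant].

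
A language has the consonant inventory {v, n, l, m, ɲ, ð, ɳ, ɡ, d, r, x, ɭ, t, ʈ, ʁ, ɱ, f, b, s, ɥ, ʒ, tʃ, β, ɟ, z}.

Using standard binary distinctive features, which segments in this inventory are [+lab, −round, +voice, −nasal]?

The [+labial] segments are /v, m, ɱ, f, b, ɥ, β/.
Within that set, [−round] gives /v, m, ɱ, f, b, β/.
Of those, [+voice] gives /v, m, ɱ, b, β/.
Among these, [−nasal] leaves /v, b, β/.

v, b, β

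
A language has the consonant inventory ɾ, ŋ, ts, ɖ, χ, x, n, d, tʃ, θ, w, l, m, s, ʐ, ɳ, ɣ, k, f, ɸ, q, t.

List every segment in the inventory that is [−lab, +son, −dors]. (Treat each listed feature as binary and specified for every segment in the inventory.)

Checking each segment against [−labial], [+sonorant], [−dorsal]: /ɾ/ (alveolar tap), /n/ (alveolar nasal), /l/ (alveolar lateral approximant), /ɳ/ (retroflex nasal) satisfy every feature; every other segment in the inventory fails at least one.

ɾ, n, l, ɳ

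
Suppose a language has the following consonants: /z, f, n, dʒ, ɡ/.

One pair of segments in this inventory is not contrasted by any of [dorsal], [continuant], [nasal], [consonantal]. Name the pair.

f, z

/f/ (voiceless labiodental fricative) and /z/ (voiced alveolar fricative) are both [−dorsal], [+continuant], [−nasal], [+consonantal], so none of the listed features separates them. (They do differ in [voice], [labial] and [coronal], which are not among the given features.) Every other pair in the inventory differs on at least one listed feature.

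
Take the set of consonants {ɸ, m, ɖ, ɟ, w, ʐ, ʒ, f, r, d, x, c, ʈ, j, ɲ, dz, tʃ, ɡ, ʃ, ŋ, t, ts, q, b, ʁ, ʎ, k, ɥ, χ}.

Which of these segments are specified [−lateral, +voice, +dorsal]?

ɟ, w, j, ɲ, ɡ, ŋ, ʁ, ɥ

Eliminate segments failing any feature: /ɸ, f, x, c, ʈ, tʃ, ʃ, t, ts, q, k, χ/ are [−voice]; /m, ɖ, ʐ, ʒ, r, d, dz, b/ are [−dorsal]; /ʎ/ is [+lateral]. The remaining /ɟ, w, j, ɲ, ɡ, ŋ, ʁ, ɥ/ satisfy [−lateral], [+voice], [+dorsal].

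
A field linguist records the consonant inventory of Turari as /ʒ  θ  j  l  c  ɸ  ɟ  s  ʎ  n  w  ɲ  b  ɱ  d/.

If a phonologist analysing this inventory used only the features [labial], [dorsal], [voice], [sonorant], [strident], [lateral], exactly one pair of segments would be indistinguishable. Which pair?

/ɲ/ (palatal nasal) and /j/ (palatal glide) are both [-labial], [+dorsal], [+voice], [+sonorant], [-strident], [-lateral], so none of the listed features separates them. (They do differ in [nasal] and [continuant], which are not among the given features.) Every other pair in the inventory differs on at least one listed feature.

ɲ, j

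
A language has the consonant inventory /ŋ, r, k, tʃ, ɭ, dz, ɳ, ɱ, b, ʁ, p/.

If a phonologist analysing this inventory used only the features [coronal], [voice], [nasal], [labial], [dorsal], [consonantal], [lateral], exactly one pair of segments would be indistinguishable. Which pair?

r, dz

/r/ (alveolar trill) and /dz/ (voiced alveolar affricate) are both [+coronal], [+voice], [-nasal], [-labial], [-dorsal], [+consonantal], [-lateral], so none of the listed features separates them. (They do differ in [sonorant], [continuant] and [strident], which are not among the given features.) Every other pair in the inventory differs on at least one listed feature.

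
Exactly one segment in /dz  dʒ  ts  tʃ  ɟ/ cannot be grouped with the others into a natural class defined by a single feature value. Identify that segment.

/dʒ, dz, tʃ, ts/ are all [+delayed release], but /ɟ/ (voiced palatal stop) is [−delayed release]. No other single segment can be removed to leave a set sharing one feature value that the removed segment lacks, so /ɟ/ is the odd one out.

ɟ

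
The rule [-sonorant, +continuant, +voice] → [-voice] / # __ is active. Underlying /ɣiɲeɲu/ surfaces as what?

[xiɲeɲu]

Only the initial segment /ɣ/ is both word-initial and matches the structural description. It is a voiced velar fricative, so [-sonorant, +continuant, +voice] holds; changing it to [-voice] with all other features held fixed yields /x/ (voiceless velar fricative). No other segment meets both the structural description and the environment, so the output is [xiɲeɲu].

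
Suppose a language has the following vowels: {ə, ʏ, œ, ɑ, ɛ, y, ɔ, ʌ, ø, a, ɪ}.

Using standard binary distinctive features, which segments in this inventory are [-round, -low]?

ə, ɛ, ʌ, ɪ

The [-round] segments are /ə, ɑ, ɛ, ʌ, a, ɪ/.
Intersecting with [-low] leaves /ə, ɛ, ʌ, ɪ/.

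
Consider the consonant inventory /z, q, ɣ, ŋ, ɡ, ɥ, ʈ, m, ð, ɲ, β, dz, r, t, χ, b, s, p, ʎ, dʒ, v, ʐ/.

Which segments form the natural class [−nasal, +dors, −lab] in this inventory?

q, ɣ, ɡ, χ, ʎ

First, the [−nasal] segments are /z, q, ɣ, ɡ, ɥ, ʈ, ð, β, dz, r, t, χ, b, s, p, ʎ, dʒ, v, ʐ/.
Among these, [+dorsal] gives /q, ɣ, ɡ, ɥ, χ, ʎ/.
Among these, [−labial] leaves /q, ɣ, ɡ, χ, ʎ/.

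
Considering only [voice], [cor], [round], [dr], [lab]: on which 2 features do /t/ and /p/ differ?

/t/ (voiceless alveolar stop) and /p/ (voiceless bilabial stop) agree on [−voice], [−round], [−delayed release]. They differ on [labial] (/t/ [−], /p/ [+]), [coronal] (/t/ [+], /p/ [−]).

[labial], [coronal]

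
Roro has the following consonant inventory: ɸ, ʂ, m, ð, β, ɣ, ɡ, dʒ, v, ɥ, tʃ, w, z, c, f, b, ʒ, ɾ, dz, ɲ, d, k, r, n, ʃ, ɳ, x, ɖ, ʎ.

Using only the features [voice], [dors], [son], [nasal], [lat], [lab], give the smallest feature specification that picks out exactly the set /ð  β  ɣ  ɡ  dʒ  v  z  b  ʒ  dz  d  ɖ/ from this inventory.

[−son, +voice]

The class [−sonorant], [+voice] has exactly /ð, β, ɣ, ɡ, dʒ, v, z, b, ʒ, dz, d, ɖ/ as its extension in this inventory. No smaller conjunction from the listed features achieves this: [+voice] alone would also admit /m, ɥ, w, ɾ, …/; [−sonorant] alone would also admit /ɸ, ʂ, tʃ, c, …/; and checking the remaining single features turns up none with this extension.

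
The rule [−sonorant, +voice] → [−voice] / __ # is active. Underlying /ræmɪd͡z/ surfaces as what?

[ræmɪt͡s]

Only the final segment /d͡z/ is both word-final and matches the structural description. It is a voiced alveolar affricate, so [−sonorant, +voice] holds; changing it to [−voice] with all other features held fixed yields /t͡s/ (voiceless alveolar affricate). No other segment meets both the structural description and the environment, so the output is [ræmɪt͡s].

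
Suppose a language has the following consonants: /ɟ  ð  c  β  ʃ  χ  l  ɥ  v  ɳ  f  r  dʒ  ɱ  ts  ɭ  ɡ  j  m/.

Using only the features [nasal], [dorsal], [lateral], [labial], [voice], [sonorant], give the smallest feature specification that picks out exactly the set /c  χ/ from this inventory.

/c, χ/ are all [−voice], [+dorsal], and no other segment in the inventory matches both values. Dropping any one of them over-generates: [+dorsal] alone would also admit /ɟ, ɥ, ɡ, j/; [−voice] alone would also admit /ʃ, f, ts/. No other single listed feature picks out exactly this set either, so fewer than two features will not do.

[−voice, +dorsal]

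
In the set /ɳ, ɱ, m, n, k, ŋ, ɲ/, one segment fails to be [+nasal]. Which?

/m, ɱ, n, ɲ, ɳ, ŋ/ are all [+nasal]; /k/ (voiceless velar stop) is [-nasal].

k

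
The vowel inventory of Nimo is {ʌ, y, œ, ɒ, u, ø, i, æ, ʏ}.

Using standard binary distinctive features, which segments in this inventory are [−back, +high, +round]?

y, ʏ

Eliminate segments failing any feature: /ʌ, ɒ, u/ are [+back]; /œ, ø, æ/ are [−high]; /i/ is [−round]. The remaining /y, ʏ/ satisfy [−back], [+high], [+round].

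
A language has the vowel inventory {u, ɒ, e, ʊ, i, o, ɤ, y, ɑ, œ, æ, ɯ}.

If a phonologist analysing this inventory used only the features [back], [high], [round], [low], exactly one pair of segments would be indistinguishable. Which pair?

/ʊ/ (high back rounded lax vowel) and /u/ (high back rounded tense vowel) are both [+back], [+high], [+round], [−low], so none of the listed features separates them. (They do differ in [tense], which is not among the given features.) Every other pair in the inventory differs on at least one listed feature.

ʊ, u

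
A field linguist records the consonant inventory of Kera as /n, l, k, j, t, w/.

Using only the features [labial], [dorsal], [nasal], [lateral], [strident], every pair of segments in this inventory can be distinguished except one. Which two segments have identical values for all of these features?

Both /j/ and /k/ are [−labial], [+dorsal], [−nasal], [−lateral], [−strident]. Since the list omits [sonorant], [voice], [continuant] and [back] — which do distinguish the palatal glide from the voiceless velar stop — this pair collapses; all other pairs remain distinct.

j, k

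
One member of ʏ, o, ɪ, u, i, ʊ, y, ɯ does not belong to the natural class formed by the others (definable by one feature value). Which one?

o

[high] groups all but one: /ʏ, y, ɯ, ɪ, ʊ, i, u/ share [+high] while /o/ (mid back rounded tense vowel) alone is [-high]. Removing any other segment would not leave a single-feature class that excludes it.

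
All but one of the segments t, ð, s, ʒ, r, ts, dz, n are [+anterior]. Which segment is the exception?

Every segment except /ʒ/ is [+anterior]. /ʒ/ (voiced postalveolar fricative) is [−anterior], so it is the exception.

ʒ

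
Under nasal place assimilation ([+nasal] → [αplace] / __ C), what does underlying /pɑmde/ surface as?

The only nasal preceding a consonant is /m/ before /d/. /d/ is [+coronal], so /m/ → /n/, giving [pɑnde].

[pɑnde]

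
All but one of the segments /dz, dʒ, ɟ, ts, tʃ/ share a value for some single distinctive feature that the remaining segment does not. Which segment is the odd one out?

/tʃ, ts, dz, dʒ/ are all [+delayed release], but /ɟ/ (voiced palatal stop) is [-delayed release]. No other single segment can be removed to leave a set sharing one feature value that the removed segment lacks, so /ɟ/ is the odd one out.

ɟ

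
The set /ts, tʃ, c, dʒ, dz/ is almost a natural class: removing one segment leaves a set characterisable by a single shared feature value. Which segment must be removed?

[delayed release] (equivalently [strident], [dorsal]) groups all but one: /dz, ts, dʒ, tʃ/ share [+delayed release] while /c/ (voiceless palatal stop) alone is [-delayed release]. Removing any other segment would not leave a single-feature class that excludes it.

c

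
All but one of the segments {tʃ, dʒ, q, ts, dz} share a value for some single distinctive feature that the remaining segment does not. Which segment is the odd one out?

[delayed release] (equivalently [strident], [coronal], [dorsal]) groups all but one: /dz, tʃ, dʒ, ts/ share [+delayed release] while /q/ (voiceless uvular stop) alone is [-delayed release]. Removing any other segment would not leave a single-feature class that excludes it.

q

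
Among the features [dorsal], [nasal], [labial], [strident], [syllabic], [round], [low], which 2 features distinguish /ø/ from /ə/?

/ø/ (mid front rounded tense vowel) and /ə/ (mid central vowel (schwa)) agree on [+dorsal], [-nasal], [-strident], [+syllabic], [-low]. They differ on [labial] (/ø/ [+], /ə/ [-]), [round] (/ø/ [+], /ə/ [-]).

[labial], [round]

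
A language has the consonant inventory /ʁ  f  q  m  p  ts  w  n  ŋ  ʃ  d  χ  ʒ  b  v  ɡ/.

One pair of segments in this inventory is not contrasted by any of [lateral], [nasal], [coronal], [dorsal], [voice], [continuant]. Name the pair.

Both /ʁ/ and /w/ are [−lateral], [−nasal], [−coronal], [+dorsal], [+voice], [+continuant]. Since the list omits [labial], [round] and [high] — which do distinguish the voiced uvular fricative from the labial-velar glide — this pair collapses; all other pairs remain distinct.

ʁ, w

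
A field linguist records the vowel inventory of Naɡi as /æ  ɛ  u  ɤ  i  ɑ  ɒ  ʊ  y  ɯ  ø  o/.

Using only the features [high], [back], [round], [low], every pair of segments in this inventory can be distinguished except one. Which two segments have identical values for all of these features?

ʊ, u

On the given features, /ʊ/ and /u/ have an identical profile: [+high], [+back], [+round], [−low]. No other two segments in the inventory coincide on all 4 features. (They do differ in [tense], which is not among the given features.)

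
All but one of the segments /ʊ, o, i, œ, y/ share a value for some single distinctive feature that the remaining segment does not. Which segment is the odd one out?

i

[round] groups all but one: /œ, o, y, ʊ/ share [+round] while /i/ (high front unrounded tense vowel) alone is [−round]. Removing any other segment would not leave a single-feature class that excludes it.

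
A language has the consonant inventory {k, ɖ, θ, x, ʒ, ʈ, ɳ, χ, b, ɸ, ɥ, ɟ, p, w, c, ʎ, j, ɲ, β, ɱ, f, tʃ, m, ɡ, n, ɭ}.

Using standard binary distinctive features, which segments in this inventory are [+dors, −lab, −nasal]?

k, x, χ, ɟ, c, ʎ, j, ɡ

Among the inventory, the [+dorsal] segments are /k, x, χ, ɥ, ɟ, w, c, ʎ, j, ɲ, ɡ/.
Within that set, [−labial] gives /k, x, χ, ɟ, c, ʎ, j, ɲ, ɡ/.
Then [−nasal] leaves /k, x, χ, ɟ, c, ʎ, j, ɡ/.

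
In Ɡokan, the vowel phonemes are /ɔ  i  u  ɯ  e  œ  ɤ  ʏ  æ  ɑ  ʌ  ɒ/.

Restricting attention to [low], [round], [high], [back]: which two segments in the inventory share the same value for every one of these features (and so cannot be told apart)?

On the given features, /ʌ/ and /ɤ/ have an identical profile: [−low], [−round], [−high], [+back]. No other two segments in the inventory coincide on all 4 features. (They do differ in [tense], which is not among the given features.)

ʌ, ɤ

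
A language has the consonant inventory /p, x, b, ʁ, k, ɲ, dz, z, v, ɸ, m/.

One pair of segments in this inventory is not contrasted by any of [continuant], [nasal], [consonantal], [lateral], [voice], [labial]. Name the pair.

Both /z/ and /ʁ/ are [+continuant], [-nasal], [+consonantal], [-lateral], [+voice], [-labial]. Since the list omits [coronal] and [dorsal] — which do distinguish the voiced alveolar fricative from the voiced uvular fricative — this pair collapses; all other pairs remain distinct.

z, ʁ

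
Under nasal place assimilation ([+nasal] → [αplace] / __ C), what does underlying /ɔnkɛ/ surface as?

[ɔŋkɛ]

In /ɔnkɛ/, the nasal /n/ precedes /k/, which is [+dorsal]. The nasal assimilates in place, becoming the [+dorsal] nasal /ŋ/. The surface form is [ɔŋkɛ].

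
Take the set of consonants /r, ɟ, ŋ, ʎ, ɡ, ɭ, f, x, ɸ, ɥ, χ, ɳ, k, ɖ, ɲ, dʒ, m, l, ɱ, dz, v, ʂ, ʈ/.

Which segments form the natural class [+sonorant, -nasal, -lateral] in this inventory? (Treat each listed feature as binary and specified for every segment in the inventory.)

r, ɥ

Checking each segment against [+sonorant], [-nasal], [-lateral]: /r/ (alveolar trill), /ɥ/ (labial-palatal glide) satisfy every feature; every other segment in the inventory fails at least one.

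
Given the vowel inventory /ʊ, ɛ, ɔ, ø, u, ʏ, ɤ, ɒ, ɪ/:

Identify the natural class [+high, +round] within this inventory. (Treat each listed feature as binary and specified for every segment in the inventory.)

Checking each segment against [+high], [+round]: /ʊ/ (high back rounded lax vowel), /u/ (high back rounded tense vowel), /ʏ/ (high front rounded lax vowel) satisfy every feature; every other segment in the inventory fails at least one.

ʊ, u, ʏ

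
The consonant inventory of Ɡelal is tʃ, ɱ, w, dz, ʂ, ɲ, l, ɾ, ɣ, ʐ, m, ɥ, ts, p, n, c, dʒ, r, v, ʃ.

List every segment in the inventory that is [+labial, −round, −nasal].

p, v

Eliminate segments failing any feature: /tʃ, dz, ʂ, ɲ, l, ɾ, ɣ, ʐ, ts, n, c, dʒ, r, ʃ/ are [−labial]; /ɱ, m/ are [+nasal]; /w, ɥ/ are [+round]. The remaining /p, v/ satisfy [+labial], [−round], [−nasal].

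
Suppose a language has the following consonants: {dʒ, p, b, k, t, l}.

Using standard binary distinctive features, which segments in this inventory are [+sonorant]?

l

The [+sonorant] segments here are /l/; the remaining /dʒ, p, b, k, t/ are [-sonorant].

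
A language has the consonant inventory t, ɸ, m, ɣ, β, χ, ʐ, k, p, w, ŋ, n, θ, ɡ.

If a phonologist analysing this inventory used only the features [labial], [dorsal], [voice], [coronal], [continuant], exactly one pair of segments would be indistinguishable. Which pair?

ɡ, ŋ

On the given features, /ɡ/ and /ŋ/ have an identical profile: [-labial], [+dorsal], [+voice], [-coronal], [-continuant]. No other two segments in the inventory coincide on all 5 features. (They do differ in [sonorant] and [nasal], which are not among the given features.)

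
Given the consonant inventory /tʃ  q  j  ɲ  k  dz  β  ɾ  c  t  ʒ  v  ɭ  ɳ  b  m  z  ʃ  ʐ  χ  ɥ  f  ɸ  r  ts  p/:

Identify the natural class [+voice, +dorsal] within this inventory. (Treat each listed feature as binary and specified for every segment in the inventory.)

Among the inventory, the [+voice] segments are /j, ɲ, dz, β, ɾ, ʒ, v, ɭ, ɳ, b, m, z, ʐ, ɥ, r/.
Intersecting with [+dorsal] leaves /j, ɲ, ɥ/.

j, ɲ, ɥ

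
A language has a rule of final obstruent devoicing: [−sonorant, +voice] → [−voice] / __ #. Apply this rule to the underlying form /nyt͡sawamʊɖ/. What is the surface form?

[nyt͡sawamʊʈ]

Only the final segment /ɖ/ is both word-final and matches the structural description. It is a voiced retroflex stop, so [−sonorant, +voice] holds; changing it to [−voice] with all other features held fixed yields /ʈ/ (voiceless retroflex stop). No other segment meets both the structural description and the environment, so the output is [nyt͡sawamʊʈ].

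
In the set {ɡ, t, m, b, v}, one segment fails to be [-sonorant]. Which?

m

Every segment except /m/ is [-sonorant]. /m/ (bilabial nasal) is [+sonorant], so it is the exception.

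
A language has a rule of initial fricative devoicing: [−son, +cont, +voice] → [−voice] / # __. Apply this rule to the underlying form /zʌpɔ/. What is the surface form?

The only segment in the rule's environment that also matches [−son, +cont, +voice] is /z/. Applying [−voice] turns the voiced alveolar fricative into /s/ (voiceless alveolar fricative), giving [sʌpɔ].

[sʌpɔ]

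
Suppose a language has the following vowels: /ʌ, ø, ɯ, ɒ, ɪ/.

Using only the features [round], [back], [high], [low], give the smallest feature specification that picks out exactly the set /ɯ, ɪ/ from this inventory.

The target set is precisely the extension of [+high] in this inventory.

[+high]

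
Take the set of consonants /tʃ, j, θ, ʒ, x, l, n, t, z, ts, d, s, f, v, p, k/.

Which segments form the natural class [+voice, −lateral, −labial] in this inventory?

First, the [+voice] segments are /j, ʒ, l, n, z, d, v/.
Among these, [−lateral] gives /j, ʒ, n, z, d, v/.
Then [−labial] leaves /j, ʒ, n, z, d/.

j, ʒ, n, z, d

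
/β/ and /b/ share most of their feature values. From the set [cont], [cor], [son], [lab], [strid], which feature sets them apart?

/β/ is the voiced bilabial fricative and /b/ is the voiced bilabial stop. Both are [−coronal], [−sonorant], [+labial], [−strident]. /β/ is [+continuant] while /b/ is [−continuant], so the distinguishing feature is [continuant].

[continuant]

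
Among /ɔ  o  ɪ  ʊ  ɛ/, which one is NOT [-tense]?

Every segment except /o/ is [-tense]. /o/ (mid back rounded tense vowel) is [+tense], so it is the exception.

o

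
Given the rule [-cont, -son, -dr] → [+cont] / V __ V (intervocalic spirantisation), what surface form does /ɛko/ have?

Only /k/ occurs between two vowels (/ɛ/ __ /o/) and matches the structural description. It is a voiceless velar stop, so [-cont, -son, -dr] holds; changing it to [+continuant] with all other features held fixed yields /x/ (voiceless velar fricative). No other segment meets both the structural description and the environment, so the output is [ɛxo].

[ɛxo]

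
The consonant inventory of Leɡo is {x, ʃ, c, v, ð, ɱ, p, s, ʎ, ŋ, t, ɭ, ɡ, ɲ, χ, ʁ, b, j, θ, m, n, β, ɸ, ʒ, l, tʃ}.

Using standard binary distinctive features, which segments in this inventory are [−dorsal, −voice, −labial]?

The [−dorsal] segments are /ʃ, v, ð, ɱ, p, s, t, ɭ, b, θ, m, n, β, ɸ, ʒ, l, tʃ/.
Then [−voice] gives /ʃ, p, s, t, θ, ɸ, tʃ/.
Among these, [−labial] leaves /ʃ, s, t, θ, tʃ/.

ʃ, s, t, θ, tʃ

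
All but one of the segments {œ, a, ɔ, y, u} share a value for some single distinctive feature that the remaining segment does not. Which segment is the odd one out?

[round] (equivalently [low]) groups all but one: /ɔ, y, œ, u/ share [+round] while /a/ (low unrounded vowel) alone is [-round]. Removing any other segment would not leave a single-feature class that excludes it.

a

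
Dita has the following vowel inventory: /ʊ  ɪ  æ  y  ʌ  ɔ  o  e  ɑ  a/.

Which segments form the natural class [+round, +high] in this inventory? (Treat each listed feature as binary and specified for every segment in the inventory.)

ʊ, y

Checking each segment against [+round], [+high]: /ʊ/ (high back rounded lax vowel), /y/ (high front rounded tense vowel) satisfy every feature; every other segment in the inventory fails at least one.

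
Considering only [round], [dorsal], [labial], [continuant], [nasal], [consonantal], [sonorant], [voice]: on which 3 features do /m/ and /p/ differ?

/m/ (bilabial nasal) and /p/ (voiceless bilabial stop) agree on [−round], [−dorsal], [+labial], [−continuant], [+consonantal]. They differ on [sonorant] (/m/ [+], /p/ [−]), [voice] (/m/ [+], /p/ [−]), [nasal] (/m/ [+], /p/ [−]).

[sonorant], [voice], [nasal]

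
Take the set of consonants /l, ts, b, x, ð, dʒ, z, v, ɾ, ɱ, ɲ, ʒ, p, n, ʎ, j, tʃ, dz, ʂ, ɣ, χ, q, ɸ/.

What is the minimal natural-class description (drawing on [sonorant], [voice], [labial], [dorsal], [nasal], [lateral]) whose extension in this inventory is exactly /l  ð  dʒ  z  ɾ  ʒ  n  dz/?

/l, ð, dʒ, z, ɾ, ʒ, n, dz/ are all [+voice], [-labial], [-dorsal], and no other segment in the inventory matches all three values. Dropping any one of them over-generates: [-labial, -dorsal] alone would also admit /ts, tʃ, ʂ/; [+voice, -dorsal] alone would also admit /b, v, ɱ/; [+voice, -labial] alone would also admit /ɲ, ʎ, j, ɣ/. No other combination of two listed features picks out exactly this set either, so fewer than three features will not do.

[+voice, -labial, -dorsal]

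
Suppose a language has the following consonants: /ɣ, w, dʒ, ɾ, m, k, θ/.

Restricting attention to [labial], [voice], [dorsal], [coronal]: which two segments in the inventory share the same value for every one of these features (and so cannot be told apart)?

ɾ, dʒ

Both /ɾ/ and /dʒ/ are [−labial], [+voice], [−dorsal], [+coronal]. Since the list omits [sonorant], [strident] and [anterior] — which do distinguish the alveolar tap from the voiced postalveolar affricate — this pair collapses; all other pairs remain distinct.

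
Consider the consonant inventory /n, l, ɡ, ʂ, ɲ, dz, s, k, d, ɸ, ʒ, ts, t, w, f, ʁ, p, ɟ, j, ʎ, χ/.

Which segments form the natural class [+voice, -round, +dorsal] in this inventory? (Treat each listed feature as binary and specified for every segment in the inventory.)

ɡ, ɲ, ʁ, ɟ, j, ʎ

First, the [+voice] segments are /n, l, ɡ, ɲ, dz, d, ʒ, w, ʁ, ɟ, j, ʎ/.
Among these, [-round] gives /n, l, ɡ, ɲ, dz, d, ʒ, ʁ, ɟ, j, ʎ/.
Then [+dorsal] leaves /ɡ, ɲ, ʁ, ɟ, j, ʎ/.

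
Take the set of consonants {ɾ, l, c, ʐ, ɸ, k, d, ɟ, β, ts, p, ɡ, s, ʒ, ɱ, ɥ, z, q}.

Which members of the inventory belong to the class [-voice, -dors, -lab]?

ts, s

The [-voice] segments are /c, ɸ, k, ts, p, s, q/.
Intersecting with [-dorsal] gives /ɸ, ts, p, s/.
Of those, [-labial] leaves /ts, s/.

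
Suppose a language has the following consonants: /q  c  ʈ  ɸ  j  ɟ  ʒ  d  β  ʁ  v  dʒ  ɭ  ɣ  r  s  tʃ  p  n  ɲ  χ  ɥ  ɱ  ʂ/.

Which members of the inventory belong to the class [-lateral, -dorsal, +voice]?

ʒ, d, β, v, dʒ, r, n, ɱ

First, the [-lateral] segments are /q, c, ʈ, ɸ, j, ɟ, ʒ, d, β, ʁ, v, dʒ, ɣ, r, s, tʃ, p, n, ɲ, χ, ɥ, ɱ, ʂ/.
Intersecting with [-dorsal] gives /ʈ, ɸ, ʒ, d, β, v, dʒ, r, s, tʃ, p, n, ɱ, ʂ/.
Then [+voice] leaves /ʒ, d, β, v, dʒ, r, n, ɱ/.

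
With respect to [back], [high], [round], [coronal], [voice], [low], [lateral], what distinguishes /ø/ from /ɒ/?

/ø/ is the mid front rounded tense vowel and /ɒ/ is the low back rounded vowel. Both are [−high], [+round], [−coronal], [+voice], [−lateral]. /ø/ is [−low] while /ɒ/ is [+low]; /ø/ is [−back] while /ɒ/ is [+back], so the distinguishing features are [low], [back].

[low], [back]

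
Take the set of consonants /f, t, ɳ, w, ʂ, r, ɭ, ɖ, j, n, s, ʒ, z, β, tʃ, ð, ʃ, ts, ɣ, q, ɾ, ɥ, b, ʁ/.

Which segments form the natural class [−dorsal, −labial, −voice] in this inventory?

t, ʂ, s, tʃ, ʃ, ts

Eliminate segments failing any feature: /f, β, b/ are [+labial]; /ɳ, r, ɭ, ɖ, n, ʒ, z, ð, ɾ/ are [+voice]; /w, j, ɣ, q, ɥ, ʁ/ are [+dorsal]. The remaining /t, ʂ, s, tʃ, ʃ, ts/ satisfy [−dorsal], [−labial], [−voice].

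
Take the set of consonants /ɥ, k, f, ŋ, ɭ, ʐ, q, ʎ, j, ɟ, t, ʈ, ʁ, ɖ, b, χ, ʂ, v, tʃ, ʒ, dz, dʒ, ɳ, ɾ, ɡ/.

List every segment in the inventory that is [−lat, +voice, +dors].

Among the inventory, the [−lateral] segments are /ɥ, k, f, ŋ, ʐ, q, j, ɟ, t, ʈ, ʁ, ɖ, b, χ, ʂ, v, tʃ, ʒ, dz, dʒ, ɳ, ɾ, ɡ/.
Within that set, [+voice] gives /ɥ, ŋ, ʐ, j, ɟ, ʁ, ɖ, b, v, ʒ, dz, dʒ, ɳ, ɾ, ɡ/.
Among these, [+dorsal] leaves /ɥ, ŋ, j, ɟ, ʁ, ɡ/.

ɥ, ŋ, j, ɟ, ʁ, ɡ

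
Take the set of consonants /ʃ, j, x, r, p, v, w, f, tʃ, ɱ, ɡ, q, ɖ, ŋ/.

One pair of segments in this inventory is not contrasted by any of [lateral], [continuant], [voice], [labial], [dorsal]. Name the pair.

Both /ɡ/ and /ŋ/ are [−lateral], [−continuant], [+voice], [−labial], [+dorsal]. Since the list omits [sonorant] and [nasal] — which do distinguish the voiced velar stop from the velar nasal — this pair collapses; all other pairs remain distinct.

ɡ, ŋ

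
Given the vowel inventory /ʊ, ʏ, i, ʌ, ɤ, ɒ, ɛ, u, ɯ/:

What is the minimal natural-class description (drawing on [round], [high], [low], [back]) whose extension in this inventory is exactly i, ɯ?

[+high, -round]

Every target segment is [+high], [-round]; each remaining inventory member fails at least one of these. Each conjunct is needed — [-round] alone would also admit /ʌ, ɤ, ɛ/; [+high] alone would also admit /ʊ, ʏ, u/ — and no other single listed feature has exactly this extension, so two is the minimum.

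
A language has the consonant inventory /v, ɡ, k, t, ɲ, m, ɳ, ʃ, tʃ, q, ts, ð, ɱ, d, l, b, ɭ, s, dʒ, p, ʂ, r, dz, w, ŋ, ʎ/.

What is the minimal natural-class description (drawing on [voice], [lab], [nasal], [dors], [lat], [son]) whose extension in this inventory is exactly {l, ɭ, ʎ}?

/l, ɭ, ʎ/ are exactly the [+lateral] segments in the inventory, so a single feature suffices.

[+lat]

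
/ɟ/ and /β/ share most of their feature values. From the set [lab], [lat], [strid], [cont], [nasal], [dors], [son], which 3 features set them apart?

/ɟ/ is the voiced palatal stop and /β/ is the voiced bilabial fricative. Both are [−lateral], [−strident], [−nasal], [−sonorant]. /ɟ/ is [−continuant] while /β/ is [+continuant]; /ɟ/ is [−labial] while /β/ is [+labial]; /ɟ/ is [+dorsal] while /β/ is [−dorsal], so the distinguishing features are [continuant], [labial], [dorsal].

[continuant], [labial], [dorsal]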